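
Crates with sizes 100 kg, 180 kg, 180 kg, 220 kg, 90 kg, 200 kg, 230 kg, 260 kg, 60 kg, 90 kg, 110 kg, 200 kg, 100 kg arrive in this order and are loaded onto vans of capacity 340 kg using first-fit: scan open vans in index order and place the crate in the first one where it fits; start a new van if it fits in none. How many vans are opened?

  100 → van 1 (new)  [load 100/340]
  180 → van 1  [load 280/340]
  180 → van 2 (new)  [load 180/340]
  220 → van 3 (new)  [load 220/340]
  90 → van 2  [load 270/340]
  200 → van 4 (new)  [load 200/340]
  230 → van 5 (new)  [load 230/340]
  260 → van 6 (new)  [load 260/340]
  60 → van 1  [load 340/340]
  90 → van 3  [load 310/340]
  110 → van 4  [load 310/340]
  200 → van 7 (new)  [load 200/340]
  100 → van 5  [load 330/340]
7 vans opened.

7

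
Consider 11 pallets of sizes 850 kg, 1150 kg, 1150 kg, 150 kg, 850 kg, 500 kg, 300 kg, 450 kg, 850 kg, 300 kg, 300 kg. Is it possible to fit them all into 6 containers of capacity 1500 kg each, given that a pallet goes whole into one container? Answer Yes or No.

A valid assignment using 5 containers:
  container 1: 1150 + 300 = 1450
  container 2: 1150 + 300 = 1450
  container 3: 850 + 500 + 150 = 1500
  container 4: 850 + 450 = 1300
  container 5: 850 + 300 = 1150
That uses only 5 ≤ 6, so 6 containers are enough.

Yes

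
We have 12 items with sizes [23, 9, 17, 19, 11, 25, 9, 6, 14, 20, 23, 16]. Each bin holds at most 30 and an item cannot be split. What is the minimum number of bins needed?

7

Total = 25 + 23 + 23 + 20 + 19 + 17 + 16 + 14 + 11 + 9 + 9 + 6 = 192.
Lower bound: ⌈192/30⌉ = 7 bins.
A packing using 7 bins:
  bin 1: 25 = 25
  bin 2: 23 + 6 = 29
  bin 3: 23 = 23
  bin 4: 20 + 9 = 29
  bin 5: 19 + 11 = 30
  bin 6: 17 + 9 = 26
  bin 7: 16 + 14 = 30
This matches the lower bound, so 7 is optimal.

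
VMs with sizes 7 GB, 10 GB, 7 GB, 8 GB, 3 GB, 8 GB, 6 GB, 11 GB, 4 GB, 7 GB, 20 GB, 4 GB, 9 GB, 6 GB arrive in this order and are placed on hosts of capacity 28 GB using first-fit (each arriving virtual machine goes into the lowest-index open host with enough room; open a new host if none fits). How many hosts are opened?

5

  7 → host 1 (new)  [load 7/28]
  10 → host 1  [load 17/28]
  7 → host 1  [load 24/28]
  8 → host 2 (new)  [load 8/28]
  3 → host 1  [load 27/28]
  8 → host 2  [load 16/28]
  6 → host 2  [load 22/28]
  11 → host 3 (new)  [load 11/28]
  4 → host 2  [load 26/28]
  7 → host 3  [load 18/28]
  20 → host 4 (new)  [load 20/28]
  4 → host 3  [load 22/28]
  9 → host 5 (new)  [load 9/28]
  6 → host 3  [load 28/28]
5 hosts opened.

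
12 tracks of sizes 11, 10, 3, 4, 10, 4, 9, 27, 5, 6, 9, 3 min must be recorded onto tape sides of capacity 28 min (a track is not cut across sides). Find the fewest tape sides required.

Total = 27 + 11 + 10 + 10 + 9 + 9 + 6 + 5 + 4 + 4 + 3 + 3 = 101 min.
Lower bound: ⌈101/28⌉ = 4 tape sides.
A packing using 4 tape sides:
  side 1: 27 = 27
  side 2: 11 + 10 + 6 = 27
  side 3: 10 + 9 + 9 = 28
  side 4: 5 + 4 + 4 + 3 + 3 = 19
This matches the lower bound, so 4 is optimal.

4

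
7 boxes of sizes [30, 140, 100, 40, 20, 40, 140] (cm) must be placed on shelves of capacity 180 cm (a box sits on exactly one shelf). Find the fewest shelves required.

3

Total = 140 + 140 + 100 + 40 + 40 + 30 + 20 = 510 cm.
Lower bound: ⌈510/180⌉ = 3 shelves.
A packing using 3 shelves:
  shelf 1: 140 + 40 = 180
  shelf 2: 140 + 40 = 180
  shelf 3: 100 + 30 + 20 = 150
This matches the lower bound, so 3 is optimal.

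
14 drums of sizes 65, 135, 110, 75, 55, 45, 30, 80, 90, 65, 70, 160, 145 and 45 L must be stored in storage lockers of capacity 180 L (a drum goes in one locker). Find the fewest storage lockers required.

Total = 160 + 145 + 135 + 110 + 90 + 80 + 75 + 70 + 65 + 65 + 55 + 45 + 45 + 30 = 1170 L.
Lower bound: ⌈1170/180⌉ = 7 storage lockers.
A packing using 7 storage lockers:
  locker 1: 160 = 160
  locker 2: 145 + 30 = 175
  locker 3: 135 + 45 = 180
  locker 4: 110 + 70 = 180
  locker 5: 90 + 80 = 170
  locker 6: 75 + 65 = 140
  locker 7: 65 + 55 + 45 = 165
This matches the lower bound, so 7 is optimal.

7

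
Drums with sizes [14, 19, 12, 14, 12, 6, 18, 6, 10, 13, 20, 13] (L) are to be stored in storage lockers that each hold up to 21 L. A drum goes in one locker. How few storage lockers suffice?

Total = 20 + 19 + 18 + 14 + 14 + 13 + 13 + 12 + 12 + 10 + 6 + 6 = 157 L.
Lower bound: ⌈157/21⌉ = 8 storage lockers.
Also, 9 drums each exceed 21/2 L, and no two of those can share a locker, so at least 9 storage lockers are needed.
A packing using 10 storage lockers:
  locker 1: 20 = 20
  locker 2: 19 = 19
  locker 3: 18 = 18
  locker 4: 14 + 6 = 20
  locker 5: 14 + 6 = 20
  locker 6: 13 = 13
  locker 7: 13 = 13
  locker 8: 12 = 12
  locker 9: 12 = 12
  locker 10: 10 = 10
No arrangement into 9 storage lockers stays within capacity, so 10 is optimal.

10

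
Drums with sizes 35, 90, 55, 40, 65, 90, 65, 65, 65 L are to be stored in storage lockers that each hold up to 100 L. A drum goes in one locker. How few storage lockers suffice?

7

Total = 90 + 90 + 65 + 65 + 65 + 65 + 55 + 40 + 35 = 570 L.
Lower bound: ⌈570/100⌉ = 6 storage lockers.
Also, 7 drums each exceed 50 L, and no two of those can share a locker, so at least 7 storage lockers are needed.
A packing using 7 storage lockers:
  locker 1: 90 = 90
  locker 2: 90 = 90
  locker 3: 65 + 35 = 100
  locker 4: 65 = 65
  locker 5: 65 = 65
  locker 6: 65 = 65
  locker 7: 55 + 40 = 95
This matches the lower bound, so 7 is optimal.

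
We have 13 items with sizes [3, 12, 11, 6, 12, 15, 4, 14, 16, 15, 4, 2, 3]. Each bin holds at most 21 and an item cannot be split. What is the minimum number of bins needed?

Total = 16 + 15 + 15 + 14 + 12 + 12 + 11 + 6 + 4 + 4 + 3 + 3 + 2 = 117.
Lower bound: ⌈117/21⌉ = 6 bins.
Also, 7 items each exceed 21/2, and no two of those can share a bin, so at least 7 bins are needed.
A packing using 7 bins:
  bin 1: 16 + 4 = 20
  bin 2: 15 + 6 = 21
  bin 3: 15 + 4 + 2 = 21
  bin 4: 14 + 3 + 3 = 20
  bin 5: 12 = 12
  bin 6: 12 = 12
  bin 7: 11 = 11
This matches the lower bound, so 7 is optimal.

7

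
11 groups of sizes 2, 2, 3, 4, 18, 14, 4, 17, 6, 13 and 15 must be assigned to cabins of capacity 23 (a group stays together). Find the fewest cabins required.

Total = 18 + 17 + 15 + 14 + 13 + 6 + 4 + 4 + 3 + 2 + 2 = 98.
Lower bound: ⌈98/23⌉ = 5 cabins.
A packing using 5 cabins:
  cabin 1: 18 + 4 = 22
  cabin 2: 17 + 6 = 23
  cabin 3: 15 + 4 + 3 = 22
  cabin 4: 14 + 2 + 2 = 18
  cabin 5: 13 = 13
This matches the lower bound, so 5 is optimal.

5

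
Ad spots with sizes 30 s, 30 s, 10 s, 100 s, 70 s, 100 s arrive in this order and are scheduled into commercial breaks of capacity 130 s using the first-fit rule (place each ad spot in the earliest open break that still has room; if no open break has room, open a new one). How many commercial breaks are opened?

4

  30 → break 1 (new)  [load 30/130]
  30 → break 1  [load 60/130]
  10 → break 1  [load 70/130]
  100 → break 2 (new)  [load 100/130]
  70 → break 3 (new)  [load 70/130]
  100 → break 4 (new)  [load 100/130]
4 commercial breaks opened.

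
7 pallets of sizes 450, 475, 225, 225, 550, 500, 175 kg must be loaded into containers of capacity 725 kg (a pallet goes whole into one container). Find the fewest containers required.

4

Total = 550 + 500 + 475 + 450 + 225 + 225 + 175 = 2600 kg.
Lower bound: ⌈2600/725⌉ = 4 containers.
A packing using 4 containers:
  container 1: 550 + 175 = 725
  container 2: 500 + 225 = 725
  container 3: 475 + 225 = 700
  container 4: 450 = 450
This matches the lower bound, so 4 is optimal.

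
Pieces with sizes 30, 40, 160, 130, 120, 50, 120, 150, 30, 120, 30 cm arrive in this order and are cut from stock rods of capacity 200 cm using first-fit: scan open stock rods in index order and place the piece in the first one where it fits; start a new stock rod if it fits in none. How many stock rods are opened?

6

  30 → stock rod 1 (new)  [load 30/200]
  40 → stock rod 1  [load 70/200]
  160 → stock rod 2 (new)  [load 160/200]
  130 → stock rod 1  [load 200/200]
  120 → stock rod 3 (new)  [load 120/200]
  50 → stock rod 3  [load 170/200]
  120 → stock rod 4 (new)  [load 120/200]
  150 → stock rod 5 (new)  [load 150/200]
  30 → stock rod 2  [load 190/200]
  120 → stock rod 6 (new)  [load 120/200]
  30 → stock rod 3  [load 200/200]
6 stock rods opened.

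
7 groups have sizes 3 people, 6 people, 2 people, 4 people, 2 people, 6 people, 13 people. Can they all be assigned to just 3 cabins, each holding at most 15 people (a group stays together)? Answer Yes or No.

A valid assignment using 3 cabins:
  cabin 1: 13 + 2 = 15
  cabin 2: 6 + 6 + 3 = 15
  cabin 3: 4 + 2 = 6
Every load is within 15 people, so 3 cabins suffice.

Yes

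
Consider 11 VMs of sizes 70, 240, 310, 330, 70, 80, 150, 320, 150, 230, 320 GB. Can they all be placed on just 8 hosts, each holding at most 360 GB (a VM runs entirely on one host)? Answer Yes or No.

Yes

A valid assignment using 8 hosts:
  host 1: 330 = 330
  host 2: 320 = 320
  host 3: 320 = 320
  host 4: 310 = 310
  host 5: 240 + 80 = 320
  host 6: 230 + 70 = 300
  host 7: 150 + 150 = 300
  host 8: 70 = 70
Every load is within 360 GB, so 8 hosts suffice.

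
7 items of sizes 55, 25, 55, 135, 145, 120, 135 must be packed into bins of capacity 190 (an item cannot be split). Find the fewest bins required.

4

Total = 145 + 135 + 135 + 120 + 55 + 55 + 25 = 670.
Lower bound: ⌈670/190⌉ = 4 bins.
A packing using 4 bins:
  bin 1: 145 + 25 = 170
  bin 2: 135 + 55 = 190
  bin 3: 135 + 55 = 190
  bin 4: 120 = 120
This matches the lower bound, so 4 is optimal.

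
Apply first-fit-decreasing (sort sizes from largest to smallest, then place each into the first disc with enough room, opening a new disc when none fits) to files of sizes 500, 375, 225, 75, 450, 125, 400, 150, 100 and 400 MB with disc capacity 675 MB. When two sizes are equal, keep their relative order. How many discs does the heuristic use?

Sorted descending: 500, 450, 400, 400, 375, 225, 150, 125, 100, 75.
  500 → disc 1 (new)  [load 500/675]
  450 → disc 2 (new)  [load 450/675]
  400 → disc 3 (new)  [load 400/675]
  400 → disc 4 (new)  [load 400/675]
  375 → disc 5 (new)  [load 375/675]
  225 → disc 2  [load 675/675]
  150 → disc 1  [load 650/675]
  125 → disc 3  [load 525/675]
  100 → disc 3  [load 625/675]
  75 → disc 4  [load 475/675]
5 discs opened.

5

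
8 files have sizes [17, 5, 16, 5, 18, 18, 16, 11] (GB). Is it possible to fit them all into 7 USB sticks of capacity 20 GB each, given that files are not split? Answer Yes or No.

Yes

A valid assignment using 7 USB sticks:
  USB stick 1: 18 = 18
  USB stick 2: 18 = 18
  USB stick 3: 17 = 17
  USB stick 4: 16 = 16
  USB stick 5: 16 = 16
  USB stick 6: 11 + 5 = 16
  USB stick 7: 5 = 5
Every load is within 20 GB, so 7 USB sticks suffice.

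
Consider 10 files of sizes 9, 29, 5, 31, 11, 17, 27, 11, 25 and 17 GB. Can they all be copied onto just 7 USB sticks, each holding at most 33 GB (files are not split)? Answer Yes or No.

Yes

A valid assignment using 7 USB sticks:
  USB stick 1: 31 = 31
  USB stick 2: 29 = 29
  USB stick 3: 27 + 5 = 32
  USB stick 4: 25 = 25
  USB stick 5: 17 + 11 = 28
  USB stick 6: 17 + 11 = 28
  USB stick 7: 9 = 9
Every load is within 33 GB, so 7 USB sticks suffice.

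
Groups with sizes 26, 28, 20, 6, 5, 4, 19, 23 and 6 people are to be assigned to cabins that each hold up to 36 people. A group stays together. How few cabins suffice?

Total = 28 + 26 + 23 + 20 + 19 + 6 + 6 + 5 + 4 = 137 people.
Lower bound: ⌈137/36⌉ = 4 cabins.
Also, 5 groups each exceed 18 people, and no two of those can share a cabin, so at least 5 cabins are needed.
A packing using 5 cabins:
  cabin 1: 28 + 6 = 34
  cabin 2: 26 + 6 + 4 = 36
  cabin 3: 23 + 5 = 28
  cabin 4: 20 = 20
  cabin 5: 19 = 19
This matches the lower bound, so 5 is optimal.

5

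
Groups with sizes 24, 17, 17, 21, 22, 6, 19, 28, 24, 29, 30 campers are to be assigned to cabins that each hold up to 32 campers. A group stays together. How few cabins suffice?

Total = 30 + 29 + 28 + 24 + 24 + 22 + 21 + 19 + 17 + 17 + 6 = 237 campers.
Lower bound: ⌈237/32⌉ = 8 cabins.
Also, 10 groups each exceed 16 campers, and no two of those can share a cabin, so at least 10 cabins are needed.
A packing using 10 cabins:
  cabin 1: 30 = 30
  cabin 2: 29 = 29
  cabin 3: 28 = 28
  cabin 4: 24 + 6 = 30
  cabin 5: 24 = 24
  cabin 6: 22 = 22
  cabin 7: 21 = 21
  cabin 8: 19 = 19
  cabin 9: 17 = 17
  cabin 10: 17 = 17
This matches the lower bound, so 10 is optimal.

10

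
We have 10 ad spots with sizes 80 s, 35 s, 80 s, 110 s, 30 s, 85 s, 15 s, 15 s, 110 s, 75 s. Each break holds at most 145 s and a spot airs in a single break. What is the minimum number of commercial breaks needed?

6

Total = 110 + 110 + 85 + 80 + 80 + 75 + 35 + 30 + 15 + 15 = 635 s.
Lower bound: ⌈635/145⌉ = 5 commercial breaks.
Also, 6 ad spots each exceed 145/2 s, and no two of those can share a break, so at least 6 commercial breaks are needed.
A packing using 6 commercial breaks:
  break 1: 110 + 35 = 145
  break 2: 110 + 30 = 140
  break 3: 85 + 15 + 15 = 115
  break 4: 80 = 80
  break 5: 80 = 80
  break 6: 75 = 75
This matches the lower bound, so 6 is optimal.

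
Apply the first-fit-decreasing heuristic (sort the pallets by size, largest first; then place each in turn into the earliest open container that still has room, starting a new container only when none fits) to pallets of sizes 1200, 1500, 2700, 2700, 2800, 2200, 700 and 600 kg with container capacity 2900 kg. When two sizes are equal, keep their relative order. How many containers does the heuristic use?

Sorted descending: 2800, 2700, 2700, 2200, 1500, 1200, 700, 600.
  2800 → container 1 (new)  [load 2800/2900]
  2700 → container 2 (new)  [load 2700/2900]
  2700 → container 3 (new)  [load 2700/2900]
  2200 → container 4 (new)  [load 2200/2900]
  1500 → container 5 (new)  [load 1500/2900]
  1200 → container 5  [load 2700/2900]
  700 → container 4  [load 2900/2900]
  600 → container 6 (new)  [load 600/2900]
6 containers opened.

6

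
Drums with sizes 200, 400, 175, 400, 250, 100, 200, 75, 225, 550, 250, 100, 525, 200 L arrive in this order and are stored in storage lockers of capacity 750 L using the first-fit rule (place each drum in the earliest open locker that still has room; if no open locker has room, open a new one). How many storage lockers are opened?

6

  200 → locker 1 (new)  [load 200/750]
  400 → locker 1  [load 600/750]
  175 → locker 2 (new)  [load 175/750]
  400 → locker 2  [load 575/750]
  250 → locker 3 (new)  [load 250/750]
  100 → locker 1  [load 700/750]
  200 → locker 3  [load 450/750]
  75 → locker 2  [load 650/750]
  225 → locker 3  [load 675/750]
  550 → locker 4 (new)  [load 550/750]
  250 → locker 5 (new)  [load 250/750]
  100 → locker 2  [load 750/750]
  525 → locker 6 (new)  [load 525/750]
  200 → locker 4  [load 750/750]
6 storage lockers opened.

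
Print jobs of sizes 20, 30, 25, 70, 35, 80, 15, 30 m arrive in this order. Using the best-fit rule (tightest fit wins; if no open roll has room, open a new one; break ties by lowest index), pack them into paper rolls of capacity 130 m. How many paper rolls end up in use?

3

  20 → roll 1 (new)  [load 20/130]
  30 → roll 1  [load 50/130]
  25 → roll 1  [load 75/130]
  70 → roll 2 (new)  [load 70/130]
  35 → roll 1  [load 110/130]
  80 → roll 3 (new)  [load 80/130]
  15 → roll 1  [load 125/130]
  30 → roll 3  [load 110/130]
3 paper rolls opened.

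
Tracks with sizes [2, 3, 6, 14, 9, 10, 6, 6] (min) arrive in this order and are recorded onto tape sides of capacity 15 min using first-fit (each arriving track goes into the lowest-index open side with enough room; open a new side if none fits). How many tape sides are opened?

  2 → side 1 (new)  [load 2/15]
  3 → side 1  [load 5/15]
  6 → side 1  [load 11/15]
  14 → side 2 (new)  [load 14/15]
  9 → side 3 (new)  [load 9/15]
  10 → side 4 (new)  [load 10/15]
  6 → side 3  [load 15/15]
  6 → side 5 (new)  [load 6/15]
5 tape sides opened.

5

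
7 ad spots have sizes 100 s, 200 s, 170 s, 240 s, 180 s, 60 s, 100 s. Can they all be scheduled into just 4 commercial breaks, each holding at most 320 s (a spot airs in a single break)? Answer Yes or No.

A valid assignment using 4 commercial breaks:
  break 1: 240 + 60 = 300
  break 2: 200 + 100 = 300
  break 3: 180 + 100 = 280
  break 4: 170 = 170
Every load is within 320 s, so 4 commercial breaks suffice.

Yes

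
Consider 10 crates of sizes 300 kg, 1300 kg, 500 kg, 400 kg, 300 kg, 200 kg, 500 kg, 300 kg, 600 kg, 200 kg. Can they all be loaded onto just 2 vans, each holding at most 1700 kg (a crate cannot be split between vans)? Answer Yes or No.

Total = 4600 kg; ⌈4600/1700⌉ = 3.
At least 3 vans are required, but only 2 are allowed.

No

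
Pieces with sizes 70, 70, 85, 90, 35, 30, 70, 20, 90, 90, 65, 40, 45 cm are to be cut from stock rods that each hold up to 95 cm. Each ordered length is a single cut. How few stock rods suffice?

10

Total = 90 + 90 + 90 + 85 + 70 + 70 + 70 + 65 + 45 + 40 + 35 + 30 + 20 = 800 cm.
Lower bound: ⌈800/95⌉ = 9 stock rods.
A packing using 10 stock rods:
  stock rod 1: 90 = 90
  stock rod 2: 90 = 90
  stock rod 3: 90 = 90
  stock rod 4: 85 = 85
  stock rod 5: 70 + 20 = 90
  stock rod 6: 70 = 70
  stock rod 7: 70 = 70
  stock rod 8: 65 + 30 = 95
  stock rod 9: 45 + 40 = 85
  stock rod 10: 35 = 35
No arrangement into 9 stock rods stays within capacity, so 10 is optimal.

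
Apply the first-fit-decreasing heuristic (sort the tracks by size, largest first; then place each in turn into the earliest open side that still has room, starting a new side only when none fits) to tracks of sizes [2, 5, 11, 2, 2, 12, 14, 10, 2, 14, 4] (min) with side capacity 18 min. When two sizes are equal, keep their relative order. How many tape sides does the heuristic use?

5

Sorted descending: 14, 14, 12, 11, 10, 5, 4, 2, 2, 2, 2.
  14 → side 1 (new)  [load 14/18]
  14 → side 2 (new)  [load 14/18]
  12 → side 3 (new)  [load 12/18]
  11 → side 4 (new)  [load 11/18]
  10 → side 5 (new)  [load 10/18]
  5 → side 3  [load 17/18]
  4 → side 1  [load 18/18]
  2 → side 2  [load 16/18]
  2 → side 2  [load 18/18]
  2 → side 4  [load 13/18]
  2 → side 4  [load 15/18]
5 tape sides opened.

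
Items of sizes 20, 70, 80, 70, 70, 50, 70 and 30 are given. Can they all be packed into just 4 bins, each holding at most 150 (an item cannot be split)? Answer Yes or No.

A valid assignment using 4 bins:
  bin 1: 80 + 70 = 150
  bin 2: 70 + 70 = 140
  bin 3: 70 + 50 + 30 = 150
  bin 4: 20 = 20
Every load is within 150, so 4 bins suffice.

Yes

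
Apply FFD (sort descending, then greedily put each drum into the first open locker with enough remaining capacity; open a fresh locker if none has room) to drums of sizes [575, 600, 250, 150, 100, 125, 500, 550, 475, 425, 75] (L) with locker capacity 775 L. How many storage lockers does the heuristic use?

6

Sorted descending: 600, 575, 550, 500, 475, 425, 250, 150, 125, 100, 75.
  600 → locker 1 (new)  [load 600/775]
  575 → locker 2 (new)  [load 575/775]
  550 → locker 3 (new)  [load 550/775]
  500 → locker 4 (new)  [load 500/775]
  475 → locker 5 (new)  [load 475/775]
  425 → locker 6 (new)  [load 425/775]
  250 → locker 4  [load 750/775]
  150 → locker 1  [load 750/775]
  125 → locker 2  [load 700/775]
  100 → locker 3  [load 650/775]
  75 → locker 2  [load 775/775]
6 storage lockers opened.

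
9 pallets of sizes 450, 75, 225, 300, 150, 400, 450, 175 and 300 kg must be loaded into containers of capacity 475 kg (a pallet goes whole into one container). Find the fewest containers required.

Total = 450 + 450 + 400 + 300 + 300 + 225 + 175 + 150 + 75 = 2525 kg.
Lower bound: ⌈2525/475⌉ = 6 containers.
A packing using 6 containers:
  container 1: 450 = 450
  container 2: 450 = 450
  container 3: 400 + 75 = 475
  container 4: 300 + 175 = 475
  container 5: 300 + 150 = 450
  container 6: 225 = 225
This matches the lower bound, so 6 is optimal.

6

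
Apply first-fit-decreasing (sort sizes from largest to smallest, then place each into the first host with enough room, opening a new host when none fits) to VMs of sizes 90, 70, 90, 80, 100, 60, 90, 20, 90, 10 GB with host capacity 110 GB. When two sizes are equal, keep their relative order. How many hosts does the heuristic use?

Sorted descending: 100, 90, 90, 90, 90, 80, 70, 60, 20, 10.
  100 → host 1 (new)  [load 100/110]
  90 → host 2 (new)  [load 90/110]
  90 → host 3 (new)  [load 90/110]
  90 → host 4 (new)  [load 90/110]
  90 → host 5 (new)  [load 90/110]
  80 → host 6 (new)  [load 80/110]
  70 → host 7 (new)  [load 70/110]
  60 → host 8 (new)  [load 60/110]
  20 → host 2  [load 110/110]
  10 → host 1  [load 110/110]
8 hosts opened.

8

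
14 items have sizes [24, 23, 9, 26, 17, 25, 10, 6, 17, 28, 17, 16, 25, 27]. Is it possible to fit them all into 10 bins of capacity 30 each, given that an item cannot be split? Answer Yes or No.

Total = 270; ⌈270/30⌉ = 9.
11 items each exceed half the capacity and cannot share a bin, forcing at least 11 bins.
At least 11 bins are required, but only 10 are allowed.

No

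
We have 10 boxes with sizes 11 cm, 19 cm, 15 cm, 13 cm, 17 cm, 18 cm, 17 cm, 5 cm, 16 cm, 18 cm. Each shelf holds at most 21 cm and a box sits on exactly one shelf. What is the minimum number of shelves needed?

9

Total = 19 + 18 + 18 + 17 + 17 + 16 + 15 + 13 + 11 + 5 = 149 cm.
Lower bound: ⌈149/21⌉ = 8 shelves.
Also, 9 boxes each exceed 21/2 cm, and no two of those can share a shelf, so at least 9 shelves are needed.
A packing using 9 shelves:
  shelf 1: 19 = 19
  shelf 2: 18 = 18
  shelf 3: 18 = 18
  shelf 4: 17 = 17
  shelf 5: 17 = 17
  shelf 6: 16 + 5 = 21
  shelf 7: 15 = 15
  shelf 8: 13 = 13
  shelf 9: 11 = 11
This matches the lower bound, so 9 is optimal.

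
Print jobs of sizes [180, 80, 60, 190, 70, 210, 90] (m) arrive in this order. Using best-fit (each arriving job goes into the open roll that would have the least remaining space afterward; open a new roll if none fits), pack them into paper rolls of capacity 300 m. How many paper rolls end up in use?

4

  180 → roll 1 (new)  [load 180/300]
  80 → roll 1  [load 260/300]
  60 → roll 2 (new)  [load 60/300]
  190 → roll 2  [load 250/300]
  70 → roll 3 (new)  [load 70/300]
  210 → roll 3  [load 280/300]
  90 → roll 4 (new)  [load 90/300]
4 paper rolls opened.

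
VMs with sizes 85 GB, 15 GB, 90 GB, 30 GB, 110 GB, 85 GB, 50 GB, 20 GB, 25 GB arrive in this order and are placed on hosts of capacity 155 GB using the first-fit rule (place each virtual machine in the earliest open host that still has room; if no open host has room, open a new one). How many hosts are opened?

  85 → host 1 (new)  [load 85/155]
  15 → host 1  [load 100/155]
  90 → host 2 (new)  [load 90/155]
  30 → host 1  [load 130/155]
  110 → host 3 (new)  [load 110/155]
  85 → host 4 (new)  [load 85/155]
  50 → host 2  [load 140/155]
  20 → host 1  [load 150/155]
  25 → host 3  [load 135/155]
4 hosts opened.

4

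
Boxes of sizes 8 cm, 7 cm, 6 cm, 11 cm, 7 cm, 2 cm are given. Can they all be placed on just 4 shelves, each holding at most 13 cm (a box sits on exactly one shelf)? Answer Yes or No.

A valid assignment using 4 shelves:
  shelf 1: 11 + 2 = 13
  shelf 2: 8 = 8
  shelf 3: 7 + 6 = 13
  shelf 4: 7 = 7
Every load is within 13 cm, so 4 shelves suffice.

Yes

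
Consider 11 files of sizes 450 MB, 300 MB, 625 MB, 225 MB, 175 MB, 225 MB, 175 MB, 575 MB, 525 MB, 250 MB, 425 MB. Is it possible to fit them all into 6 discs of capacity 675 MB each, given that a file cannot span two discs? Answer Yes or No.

No

Total = 3950 MB; ⌈3950/675⌉ = 6.
The bound of 6 does not rule out 6, but exhaustive search shows no assignment into 6 discs of capacity 675 MB exists — the minimum is 7.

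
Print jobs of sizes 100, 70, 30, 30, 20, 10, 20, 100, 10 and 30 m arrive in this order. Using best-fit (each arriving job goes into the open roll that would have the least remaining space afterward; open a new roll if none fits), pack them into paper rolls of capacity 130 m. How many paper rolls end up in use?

  100 → roll 1 (new)  [load 100/130]
  70 → roll 2 (new)  [load 70/130]
  30 → roll 1  [load 130/130]
  30 → roll 2  [load 100/130]
  20 → roll 2  [load 120/130]
  10 → roll 2  [load 130/130]
  20 → roll 3 (new)  [load 20/130]
  100 → roll 3  [load 120/130]
  10 → roll 3  [load 130/130]
  30 → roll 4 (new)  [load 30/130]
4 paper rolls opened.

4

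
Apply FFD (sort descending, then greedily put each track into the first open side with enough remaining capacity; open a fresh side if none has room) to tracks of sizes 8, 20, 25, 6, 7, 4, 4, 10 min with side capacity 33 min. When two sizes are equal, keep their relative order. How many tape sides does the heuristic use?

Sorted descending: 25, 20, 10, 8, 7, 6, 4, 4.
  25 → side 1 (new)  [load 25/33]
  20 → side 2 (new)  [load 20/33]
  10 → side 2  [load 30/33]
  8 → side 1  [load 33/33]
  7 → side 3 (new)  [load 7/33]
  6 → side 3  [load 13/33]
  4 → side 3  [load 17/33]
  4 → side 3  [load 21/33]
3 tape sides opened.

3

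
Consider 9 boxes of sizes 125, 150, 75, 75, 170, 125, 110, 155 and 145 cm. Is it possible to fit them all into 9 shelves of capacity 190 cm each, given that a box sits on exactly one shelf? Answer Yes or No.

A valid assignment using 8 shelves:
  shelf 1: 170 = 170
  shelf 2: 155 = 155
  shelf 3: 150 = 150
  shelf 4: 145 = 145
  shelf 5: 125 = 125
  shelf 6: 125 = 125
  shelf 7: 110 + 75 = 185
  shelf 8: 75 = 75
That uses only 8 ≤ 9, so 9 shelves are enough.

Yes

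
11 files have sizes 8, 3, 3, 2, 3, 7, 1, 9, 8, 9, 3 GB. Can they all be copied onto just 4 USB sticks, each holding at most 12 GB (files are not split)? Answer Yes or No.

No

Total = 56 GB; ⌈56/12⌉ = 5.
At least 5 USB sticks are required, but only 4 are allowed.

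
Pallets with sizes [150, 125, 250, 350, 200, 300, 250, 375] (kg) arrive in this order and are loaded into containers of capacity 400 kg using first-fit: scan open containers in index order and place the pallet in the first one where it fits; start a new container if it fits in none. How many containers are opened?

  150 → container 1 (new)  [load 150/400]
  125 → container 1  [load 275/400]
  250 → container 2 (new)  [load 250/400]
  350 → container 3 (new)  [load 350/400]
  200 → container 4 (new)  [load 200/400]
  300 → container 5 (new)  [load 300/400]
  250 → container 6 (new)  [load 250/400]
  375 → container 7 (new)  [load 375/400]
7 containers opened.

7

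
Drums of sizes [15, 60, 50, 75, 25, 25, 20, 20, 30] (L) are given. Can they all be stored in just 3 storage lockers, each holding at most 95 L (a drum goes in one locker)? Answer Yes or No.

Total = 320 L; ⌈320/95⌉ = 4.
At least 4 storage lockers are required, but only 3 are allowed.

No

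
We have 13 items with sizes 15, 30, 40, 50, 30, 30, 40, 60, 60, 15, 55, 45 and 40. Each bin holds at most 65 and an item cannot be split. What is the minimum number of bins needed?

Total = 60 + 60 + 55 + 50 + 45 + 40 + 40 + 40 + 30 + 30 + 30 + 15 + 15 = 510.
Lower bound: ⌈510/65⌉ = 8 bins.
A packing using 10 bins:
  bin 1: 60 = 60
  bin 2: 60 = 60
  bin 3: 55 = 55
  bin 4: 50 + 15 = 65
  bin 5: 45 + 15 = 60
  bin 6: 40 = 40
  bin 7: 40 = 40
  bin 8: 40 = 40
  bin 9: 30 + 30 = 60
  bin 10: 30 = 30
No arrangement into 9 bins stays within capacity, so 10 is optimal.

10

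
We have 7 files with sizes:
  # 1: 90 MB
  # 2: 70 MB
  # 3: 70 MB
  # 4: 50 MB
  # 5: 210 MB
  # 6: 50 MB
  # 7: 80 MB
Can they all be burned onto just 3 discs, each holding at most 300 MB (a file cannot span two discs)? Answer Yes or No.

A valid assignment using 3 discs:
  disc 1: 210 + 90 = 300
  disc 2: 80 + 70 + 70 + 50 = 270
  disc 3: 50 = 50
Every load is within 300 MB, so 3 discs suffice.

Yes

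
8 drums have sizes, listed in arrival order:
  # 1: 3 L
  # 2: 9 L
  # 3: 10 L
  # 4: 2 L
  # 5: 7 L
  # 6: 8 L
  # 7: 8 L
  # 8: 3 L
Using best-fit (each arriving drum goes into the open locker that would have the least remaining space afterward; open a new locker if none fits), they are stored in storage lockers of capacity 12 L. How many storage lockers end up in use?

  3 → locker 1 (new)  [load 3/12]
  9 → locker 1  [load 12/12]
  10 → locker 2 (new)  [load 10/12]
  2 → locker 2  [load 12/12]
  7 → locker 3 (new)  [load 7/12]
  8 → locker 4 (new)  [load 8/12]
  8 → locker 5 (new)  [load 8/12]
  3 → locker 4  [load 11/12]
5 storage lockers opened.

5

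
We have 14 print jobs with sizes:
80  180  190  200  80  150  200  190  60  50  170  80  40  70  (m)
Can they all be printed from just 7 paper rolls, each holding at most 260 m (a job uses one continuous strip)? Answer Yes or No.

Yes

A valid assignment using 7 paper rolls:
  roll 1: 200 + 60 = 260
  roll 2: 200 + 50 = 250
  roll 3: 190 + 70 = 260
  roll 4: 190 + 40 = 230
  roll 5: 180 + 80 = 260
  roll 6: 170 + 80 = 250
  roll 7: 150 + 80 = 230
Every load is within 260 m, so 7 paper rolls suffice.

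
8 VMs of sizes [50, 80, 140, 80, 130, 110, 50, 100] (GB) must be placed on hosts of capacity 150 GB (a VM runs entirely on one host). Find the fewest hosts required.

Total = 140 + 130 + 110 + 100 + 80 + 80 + 50 + 50 = 740 GB.
Lower bound: ⌈740/150⌉ = 5 hosts.
Also, 6 VMs each exceed 75 GB, and no two of those can share a host, so at least 6 hosts are needed.
A packing using 6 hosts:
  host 1: 140 = 140
  host 2: 130 = 130
  host 3: 110 = 110
  host 4: 100 + 50 = 150
  host 5: 80 + 50 = 130
  host 6: 80 = 80
This matches the lower bound, so 6 is optimal.

6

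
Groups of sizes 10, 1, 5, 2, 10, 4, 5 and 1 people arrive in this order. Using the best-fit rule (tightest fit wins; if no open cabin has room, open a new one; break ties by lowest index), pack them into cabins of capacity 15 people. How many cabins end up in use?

  10 → cabin 1 (new)  [load 10/15]
  1 → cabin 1  [load 11/15]
  5 → cabin 2 (new)  [load 5/15]
  2 → cabin 1  [load 13/15]
  10 → cabin 2  [load 15/15]
  4 → cabin 3 (new)  [load 4/15]
  5 → cabin 3  [load 9/15]
  1 → cabin 1  [load 14/15]
3 cabins opened.

3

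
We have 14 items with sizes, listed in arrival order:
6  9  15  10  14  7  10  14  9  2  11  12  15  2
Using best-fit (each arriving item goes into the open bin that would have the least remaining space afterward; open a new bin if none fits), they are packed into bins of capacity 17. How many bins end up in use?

  6 → bin 1 (new)  [load 6/17]
  9 → bin 1  [load 15/17]
  15 → bin 2 (new)  [load 15/17]
  10 → bin 3 (new)  [load 10/17]
  14 → bin 4 (new)  [load 14/17]
  7 → bin 3  [load 17/17]
  10 → bin 5 (new)  [load 10/17]
  14 → bin 6 (new)  [load 14/17]
  9 → bin 7 (new)  [load 9/17]
  2 → bin 1  [load 17/17]
  11 → bin 8 (new)  [load 11/17]
  12 → bin 9 (new)  [load 12/17]
  15 → bin 10 (new)  [load 15/17]
  2 → bin 2  [load 17/17]
10 bins opened.

10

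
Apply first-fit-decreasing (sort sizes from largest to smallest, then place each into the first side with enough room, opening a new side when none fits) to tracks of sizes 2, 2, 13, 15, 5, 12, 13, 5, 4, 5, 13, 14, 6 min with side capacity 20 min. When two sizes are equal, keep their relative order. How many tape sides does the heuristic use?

Sorted descending: 15, 14, 13, 13, 13, 12, 6, 5, 5, 5, 4, 2, 2.
  15 → side 1 (new)  [load 15/20]
  14 → side 2 (new)  [load 14/20]
  13 → side 3 (new)  [load 13/20]
  13 → side 4 (new)  [load 13/20]
  13 → side 5 (new)  [load 13/20]
  12 → side 6 (new)  [load 12/20]
  6 → side 2  [load 20/20]
  5 → side 1  [load 20/20]
  5 → side 3  [load 18/20]
  5 → side 4  [load 18/20]
  4 → side 5  [load 17/20]
  2 → side 3  [load 20/20]
  2 → side 4  [load 20/20]
6 tape sides opened.

6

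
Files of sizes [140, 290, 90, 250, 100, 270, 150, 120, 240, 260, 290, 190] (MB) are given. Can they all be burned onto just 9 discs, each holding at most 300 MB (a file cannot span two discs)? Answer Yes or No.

A valid assignment using 9 discs:
  disc 1: 290 = 290
  disc 2: 290 = 290
  disc 3: 270 = 270
  disc 4: 260 = 260
  disc 5: 250 = 250
  disc 6: 240 = 240
  disc 7: 190 + 100 = 290
  disc 8: 150 + 140 = 290
  disc 9: 120 + 90 = 210
Every load is within 300 MB, so 9 discs suffice.

Yes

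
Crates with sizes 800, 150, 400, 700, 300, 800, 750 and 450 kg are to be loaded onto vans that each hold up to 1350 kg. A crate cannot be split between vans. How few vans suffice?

4

Total = 800 + 800 + 750 + 700 + 450 + 400 + 300 + 150 = 4350 kg.
Lower bound: ⌈4350/1350⌉ = 4 vans.
A packing using 4 vans:
  van 1: 800 + 450 = 1250
  van 2: 800 + 400 + 150 = 1350
  van 3: 750 + 300 = 1050
  van 4: 700 = 700
This matches the lower bound, so 4 is optimal.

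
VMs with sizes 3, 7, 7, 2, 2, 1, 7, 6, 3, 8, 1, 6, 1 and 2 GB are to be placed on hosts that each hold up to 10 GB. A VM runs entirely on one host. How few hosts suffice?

6

Total = 8 + 7 + 7 + 7 + 6 + 6 + 3 + 3 + 2 + 2 + 2 + 1 + 1 + 1 = 56 GB.
Lower bound: ⌈56/10⌉ = 6 hosts.
A packing using 6 hosts:
  host 1: 8 + 2 = 10
  host 2: 7 + 3 = 10
  host 3: 7 + 3 = 10
  host 4: 7 + 2 + 1 = 10
  host 5: 6 + 2 + 1 + 1 = 10
  host 6: 6 = 6
This matches the lower bound, so 6 is optimal.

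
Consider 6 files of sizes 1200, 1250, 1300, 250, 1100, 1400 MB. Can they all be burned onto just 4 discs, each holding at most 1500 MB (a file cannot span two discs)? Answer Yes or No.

Total = 6500 MB; ⌈6500/1500⌉ = 5.
At least 5 discs are required, but only 4 are allowed.

No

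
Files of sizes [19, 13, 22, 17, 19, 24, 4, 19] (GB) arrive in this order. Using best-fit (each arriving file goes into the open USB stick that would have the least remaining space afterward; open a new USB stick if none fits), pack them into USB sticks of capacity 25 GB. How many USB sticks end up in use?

7

  19 → USB stick 1 (new)  [load 19/25]
  13 → USB stick 2 (new)  [load 13/25]
  22 → USB stick 3 (new)  [load 22/25]
  17 → USB stick 4 (new)  [load 17/25]
  19 → USB stick 5 (new)  [load 19/25]
  24 → USB stick 6 (new)  [load 24/25]
  4 → USB stick 1  [load 23/25]
  19 → USB stick 7 (new)  [load 19/25]
7 USB sticks opened.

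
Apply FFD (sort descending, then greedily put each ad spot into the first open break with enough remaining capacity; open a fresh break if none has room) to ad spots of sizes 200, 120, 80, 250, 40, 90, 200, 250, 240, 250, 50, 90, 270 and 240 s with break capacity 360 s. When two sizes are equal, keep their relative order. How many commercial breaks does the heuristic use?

8

Sorted descending: 270, 250, 250, 250, 240, 240, 200, 200, 120, 90, 90, 80, 50, 40.
  270 → break 1 (new)  [load 270/360]
  250 → break 2 (new)  [load 250/360]
  250 → break 3 (new)  [load 250/360]
  250 → break 4 (new)  [load 250/360]
  240 → break 5 (new)  [load 240/360]
  240 → break 6 (new)  [load 240/360]
  200 → break 7 (new)  [load 200/360]
  200 → break 8 (new)  [load 200/360]
  120 → break 5  [load 360/360]
  90 → break 1  [load 360/360]
  90 → break 2  [load 340/360]
  80 → break 3  [load 330/360]
  50 → break 4  [load 300/360]
  40 → break 4  [load 340/360]
8 commercial breaks opened.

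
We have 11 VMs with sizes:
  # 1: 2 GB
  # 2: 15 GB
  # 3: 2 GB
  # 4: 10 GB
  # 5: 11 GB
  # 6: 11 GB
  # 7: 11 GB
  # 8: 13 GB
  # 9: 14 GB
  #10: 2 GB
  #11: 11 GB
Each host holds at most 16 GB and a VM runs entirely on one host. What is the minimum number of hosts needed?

Total = 15 + 14 + 13 + 11 + 11 + 11 + 11 + 10 + 2 + 2 + 2 = 102 GB.
Lower bound: ⌈102/16⌉ = 7 hosts.
Also, 8 VMs each exceed 8 GB, and no two of those can share a host, so at least 8 hosts are needed.
A packing using 8 hosts:
  host 1: 15 = 15
  host 2: 14 + 2 = 16
  host 3: 13 + 2 = 15
  host 4: 11 + 2 = 13
  host 5: 11 = 11
  host 6: 11 = 11
  host 7: 11 = 11
  host 8: 10 = 10
This matches the lower bound, so 8 is optimal.

8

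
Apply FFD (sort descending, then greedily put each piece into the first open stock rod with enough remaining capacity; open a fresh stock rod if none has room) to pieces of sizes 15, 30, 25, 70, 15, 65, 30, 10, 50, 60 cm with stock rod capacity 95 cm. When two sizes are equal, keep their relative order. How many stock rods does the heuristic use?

Sorted descending: 70, 65, 60, 50, 30, 30, 25, 15, 15, 10.
  70 → stock rod 1 (new)  [load 70/95]
  65 → stock rod 2 (new)  [load 65/95]
  60 → stock rod 3 (new)  [load 60/95]
  50 → stock rod 4 (new)  [load 50/95]
  30 → stock rod 2  [load 95/95]
  30 → stock rod 3  [load 90/95]
  25 → stock rod 1  [load 95/95]
  15 → stock rod 4  [load 65/95]
  15 → stock rod 4  [load 80/95]
  10 → stock rod 4  [load 90/95]
4 stock rods opened.

4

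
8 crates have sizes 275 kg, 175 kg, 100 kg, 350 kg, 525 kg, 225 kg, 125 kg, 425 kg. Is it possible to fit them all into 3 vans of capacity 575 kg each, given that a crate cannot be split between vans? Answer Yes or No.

Total = 2200 kg; ⌈2200/575⌉ = 4.
At least 4 vans are required, but only 3 are allowed.

No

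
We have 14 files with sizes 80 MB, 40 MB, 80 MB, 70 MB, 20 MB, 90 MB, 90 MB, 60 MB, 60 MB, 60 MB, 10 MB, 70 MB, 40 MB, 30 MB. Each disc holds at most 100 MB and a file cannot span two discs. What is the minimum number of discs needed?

Total = 90 + 90 + 80 + 80 + 70 + 70 + 60 + 60 + 60 + 40 + 40 + 30 + 20 + 10 = 800 MB.
Lower bound: ⌈800/100⌉ = 8 discs.
Also, 9 files each exceed 50 MB, and no two of those can share a disc, so at least 9 discs are needed.
A packing using 9 discs:
  disc 1: 90 + 10 = 100
  disc 2: 90 = 90
  disc 3: 80 + 20 = 100
  disc 4: 80 = 80
  disc 5: 70 + 30 = 100
  disc 6: 70 = 70
  disc 7: 60 + 40 = 100
  disc 8: 60 + 40 = 100
  disc 9: 60 = 60
This matches the lower bound, so 9 is optimal.

9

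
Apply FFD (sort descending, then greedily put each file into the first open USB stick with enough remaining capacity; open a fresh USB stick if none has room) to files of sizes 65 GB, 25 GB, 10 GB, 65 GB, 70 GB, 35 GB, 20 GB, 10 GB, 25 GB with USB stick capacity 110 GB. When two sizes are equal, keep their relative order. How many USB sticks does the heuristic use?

Sorted descending: 70, 65, 65, 35, 25, 25, 20, 10, 10.
  70 → USB stick 1 (new)  [load 70/110]
  65 → USB stick 2 (new)  [load 65/110]
  65 → USB stick 3 (new)  [load 65/110]
  35 → USB stick 1  [load 105/110]
  25 → USB stick 2  [load 90/110]
  25 → USB stick 3  [load 90/110]
  20 → USB stick 2  [load 110/110]
  10 → USB stick 3  [load 100/110]
  10 → USB stick 3  [load 110/110]
3 USB sticks opened.

3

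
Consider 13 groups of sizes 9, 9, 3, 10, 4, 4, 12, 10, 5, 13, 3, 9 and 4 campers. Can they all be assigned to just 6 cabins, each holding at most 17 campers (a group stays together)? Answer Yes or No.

Total = 95 campers; ⌈95/17⌉ = 6.
7 groups each exceed half the capacity and cannot share a cabin, forcing at least 7 cabins.
At least 7 cabins are required, but only 6 are allowed.

No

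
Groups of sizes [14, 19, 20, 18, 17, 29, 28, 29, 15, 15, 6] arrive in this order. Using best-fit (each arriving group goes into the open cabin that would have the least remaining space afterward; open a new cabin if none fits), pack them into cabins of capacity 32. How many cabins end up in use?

  14 → cabin 1 (new)  [load 14/32]
  19 → cabin 2 (new)  [load 19/32]
  20 → cabin 3 (new)  [load 20/32]
  18 → cabin 1  [load 32/32]
  17 → cabin 4 (new)  [load 17/32]
  29 → cabin 5 (new)  [load 29/32]
  28 → cabin 6 (new)  [load 28/32]
  29 → cabin 7 (new)  [load 29/32]
  15 → cabin 4  [load 32/32]
  15 → cabin 8 (new)  [load 15/32]
  6 → cabin 3  [load 26/32]
8 cabins opened.

8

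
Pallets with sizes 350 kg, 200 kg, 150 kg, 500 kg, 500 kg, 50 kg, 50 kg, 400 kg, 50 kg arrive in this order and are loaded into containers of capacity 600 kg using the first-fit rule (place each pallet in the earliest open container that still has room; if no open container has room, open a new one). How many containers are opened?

  350 → container 1 (new)  [load 350/600]
  200 → container 1  [load 550/600]
  150 → container 2 (new)  [load 150/600]
  500 → container 3 (new)  [load 500/600]
  500 → container 4 (new)  [load 500/600]
  50 → container 1  [load 600/600]
  50 → container 2  [load 200/600]
  400 → container 2  [load 600/600]
  50 → container 3  [load 550/600]
4 containers opened.

4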